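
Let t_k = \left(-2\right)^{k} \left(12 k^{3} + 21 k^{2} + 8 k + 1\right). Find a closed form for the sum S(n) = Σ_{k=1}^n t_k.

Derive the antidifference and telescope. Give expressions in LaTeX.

r(k) = 2*(-12*k**3 - 57*k**2 - 86*k - 42)/(12*k**3 + 21*k**2 + 8*k + 1) after simplifying.
A = -2, B = 1, C = k**3 + 7*k**2/4 + 2*k/3 + 1/12.
Need (-2)·f(k+1) − (1)·f(k) = k**3 + 7*k**2/4 + 2*k/3 + 1/12.
Degrees (0,0,3) ⇒ d ≤ 3.
A polynomial solution: f(k) = -(k - 1)*(k + 1)*(4*k - 1)/12.
So s_k = (B(k−1)f/C)·t_k = (-(k - 1)*(k + 1)*(4*k - 1)/(12*k**3 + 21*k**2 + 8*k + 1))·t_k = (-2)**k*(-4*k**3 + k**2 + 4*k - 1).
Δs = (-2)**k*(12*k**3 + 21*k**2 + 8*k + 1), as required.
s_(n+1) = 2*(-2)**n*n*(4*n**2 + 11*n + 6) and s_(1) = 0, so S(n) = 2*(-2)**n*n*(4*n**2 + 11*n + 6).

S(n) = 2 \left(-2\right)^{n} n \left(4 n^{2} + 11 n + 6\right)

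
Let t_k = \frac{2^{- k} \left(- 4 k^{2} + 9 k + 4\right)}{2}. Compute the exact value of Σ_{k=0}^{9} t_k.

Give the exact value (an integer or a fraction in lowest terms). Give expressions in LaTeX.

Σ = 1413/1024

r(k) = (4*k**2 - k - 9)/(2*(4*k**2 - 9*k - 4)) after simplifying.
Normal form (A,B,C) = (1/2, 1, k**2 - 9*k/4 - 1).
Need (1/2)·f(k+1) − (1)·f(k) = k**2 - 9*k/4 - 1.
Degrees (0,0,2) ⇒ d ≤ 2.
A polynomial solution: f(k) = -(4*k**2 - k - 1)/2.
Then R = B(k−1)f/C = -2*(4*k**2 - k - 1)/(4*k**2 - 9*k - 4), so s_k = R(k)·t_k = (4*k**2 - k - 1)/2**k.
Check: Δs_k = (-4*k**2 + 9*k + 4)/(2*2**k). ✓
Sum = s_(10) − s_(0); s_(10) = 389/1024, s_(0) = -1 ⇒ 1413/1024.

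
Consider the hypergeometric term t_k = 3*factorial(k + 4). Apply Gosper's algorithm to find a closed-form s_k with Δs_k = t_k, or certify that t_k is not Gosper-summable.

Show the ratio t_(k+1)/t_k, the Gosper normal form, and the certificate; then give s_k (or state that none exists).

none (Gosper's algorithm certifies no s_k)

Step 1: r(k) = k + 5.
Normal form (A,B,C) = (k + 5, 1, 1).
Need (k + 5)·f(k+1) − (1)·f(k) = 1.
Bound: deg f ≤ -1.
Bound -1 < 0, so the key equation has no polynomial solution.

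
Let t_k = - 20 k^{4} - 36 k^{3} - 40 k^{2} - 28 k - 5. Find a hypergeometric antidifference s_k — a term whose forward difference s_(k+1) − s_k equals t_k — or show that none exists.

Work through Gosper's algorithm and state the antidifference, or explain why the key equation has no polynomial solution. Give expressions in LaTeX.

Ratio r(k) = (20*k**4 + 116*k**3 + 268*k**2 + 296*k + 129)/(20*k**4 + 36*k**3 + 40*k**2 + 28*k + 5).
A = 1, B = 1, C = k**4 + 9*k**3/5 + 2*k**2 + 7*k/5 + 1/4.
Need (1)·f(k+1) − (1)·f(k) = k**4 + 9*k**3/5 + 2*k**2 + 7*k/5 + 1/4.
deg f ≤ 5 (via 0,0,4).
Solving with deg f ≤ 5: f(k) = k*(4*k**4 - k**3 + 2*k**2 + 3*k - 3)/20.
R(k) = B(k−1)·f(k)/C(k) = k*(4*k**4 - k**3 + 2*k**2 + 3*k - 3)/(20*k**4 + 36*k**3 + 40*k**2 + 28*k + 5); s_k = R·t_k = k*(-4*k**4 + k**3 - 2*k**2 - 3*k + 3).
Check: Δs_k = -20*k**4 - 36*k**3 - 40*k**2 - 28*k - 5. ✓

s_k = k \left(- 4 k^{4} + k^{3} - 2 k^{2} - 3 k + 3\right)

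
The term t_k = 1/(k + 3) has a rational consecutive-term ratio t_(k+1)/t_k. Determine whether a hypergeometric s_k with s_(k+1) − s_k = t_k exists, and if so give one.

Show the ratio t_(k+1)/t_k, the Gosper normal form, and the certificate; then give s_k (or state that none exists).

not Gosper-summable; s_k does not exist

t_(k+1)/t_k = (k + 3)/(k + 4).
Factor: A=k + 3; B=k + 4; C=1.
Key eq: (k + 3)·f(k+1) = (k + 3)·f(k) + (1).
deg f ≤ 0 (via 1,1,0).
Put f(k) = c0: A·f(k+1) − B(k−1)·f(k) − C = -1; need -1 = 0 — inconsistent ⇒ no f, not summable.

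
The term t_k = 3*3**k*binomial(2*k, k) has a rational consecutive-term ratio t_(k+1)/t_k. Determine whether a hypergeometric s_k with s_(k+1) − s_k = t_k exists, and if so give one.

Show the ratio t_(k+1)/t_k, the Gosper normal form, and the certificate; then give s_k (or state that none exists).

r(k) = 6*(2*k + 1)/(k + 1) after simplifying.
Take A(k)=12*k + 6, B(k)=k + 1, C(k)=1.
Solve (12*k + 6)·f(k+1) − (k)·f(k) = 1.
deg f ≤ -1 (via 1,1,0).
Negative degree bound (-1): no f exists, t_k not Gosper-summable.

none (Gosper's algorithm certifies no s_k)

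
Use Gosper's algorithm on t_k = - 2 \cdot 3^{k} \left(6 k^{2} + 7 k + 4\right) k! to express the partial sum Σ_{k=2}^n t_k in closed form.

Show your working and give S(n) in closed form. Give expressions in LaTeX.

Step 1: r(k) = 3*(6*k**3 + 25*k**2 + 36*k + 17)/(6*k**2 + 7*k + 4).
A = 3*k + 3, B = 1, C = k**2 + 7*k/6 + 2/3.
Need (3*k + 3)·f(k+1) − (1)·f(k) = k**2 + 7*k/6 + 2/3.
From deg A=1, deg B=0, deg C=2: d=1.
A polynomial solution: f(k) = (2*k - 1)/6.
Certificate R = B(k−1)f/C = (2*k - 1)/(6*k**2 + 7*k + 4) gives s_k = -2*3**k*(2*k - 1)*factorial(k).
Check: Δs_k = -2*3**k*(6*k**2 + 7*k + 4)*factorial(k). ✓
Evaluate: s_(n+1) = -6*3**n*(2*n + 1)*factorial(n + 1); subtract s_(2) = -108 ⇒ S(n) = -12*3**n*n**2*factorial(n) - 18*3**n*n*factorial(n) - 6*3**n*factorial(n) + 108.

S(n) = - 12 \cdot 3^{n} n^{2} n! - 18 \cdot 3^{n} n n! - 6 \cdot 3^{n} n! + 108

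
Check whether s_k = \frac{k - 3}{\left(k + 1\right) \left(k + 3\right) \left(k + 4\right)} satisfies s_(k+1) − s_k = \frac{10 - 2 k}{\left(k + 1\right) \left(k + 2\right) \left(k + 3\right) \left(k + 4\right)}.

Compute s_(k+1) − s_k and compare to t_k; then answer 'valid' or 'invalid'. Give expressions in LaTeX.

s_(k+1) = (k - 2)/((k + 2)*(k + 4)*(k + 5))
s_(k+1) − s_k = 2*(-k**2 + 3*k + 12)/(k**5 + 15*k**4 + 85*k**3 + 225*k**2 + 274*k + 120)
(s_(k+1) − s_k) − t_k = 2*(3*k - 13)/(k**5 + 15*k**4 + 85*k**3 + 225*k**2 + 274*k + 120)

Invalid: residual \frac{2 \left(3 k - 13\right)}{k^{5} + 15 k^{4} + 85 k^{3} + 225 k^{2} + 274 k + 120} ≠ 0.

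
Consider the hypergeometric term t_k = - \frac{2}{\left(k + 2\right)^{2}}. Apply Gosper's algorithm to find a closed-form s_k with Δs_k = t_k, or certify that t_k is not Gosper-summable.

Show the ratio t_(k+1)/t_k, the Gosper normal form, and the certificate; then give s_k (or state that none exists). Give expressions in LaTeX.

t_(k+1)/t_k = (k + 2)**2/(k + 3)**2.
Gosper form: A/B · C(k+1)/C(k) with A=k**2 + 4*k + 4, B=k**2 + 6*k + 9, C=1.
Key eq: (k**2 + 4*k + 4)·f(k+1) = (k**2 + 4*k + 4)·f(k) + (1).
d = 0 from the (2,2,0) case.
Put f(k) = c0: A·f(k+1) − B(k−1)·f(k) − C = -1; need -1 = 0 — inconsistent ⇒ no f, not summable.

not Gosper-summable; s_k does not exist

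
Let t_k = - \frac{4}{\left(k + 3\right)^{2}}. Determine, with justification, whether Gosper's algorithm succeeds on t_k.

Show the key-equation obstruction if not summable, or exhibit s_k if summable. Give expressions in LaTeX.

No. Not Gosper-summable.

r(k) = (k + 3)**2/(k + 4)**2 after simplifying.
So A=k**2 + 6*k + 9 and B=k**2 + 8*k + 16, with C=1.
Key eq: (k**2 + 6*k + 9)·f(k+1) = (k**2 + 6*k + 9)·f(k) + (1).
d = 0 from the (2,2,0) case.
Write f(k) = c0. Then LHS − RHS = -1, requiring -1 = 0: contradictory. No certificate.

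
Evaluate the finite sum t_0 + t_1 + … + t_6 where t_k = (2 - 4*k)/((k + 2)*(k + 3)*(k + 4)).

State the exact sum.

Σ = -7/45

The ratio is (k + 2)*(2*k + 1)/((k + 5)*(2*k - 1)).
Factor: A=k + 2; B=k + 5; C=k - 1/2.
f must satisfy (k + 2)·f(k+1) − (k + 4)·f(k) = k - 1/2.
Degrees (1,1,1) ⇒ d ≤ 2.
Solve for f: f(k) = k*(k - 3)/8 (degree 2 ≤ 2).
So s_k = (B(k−1)f/C)·t_k = (k*(k - 3)*(k + 4)/(4*(2*k - 1)))·t_k = -k*(k - 3)/(2*(k + 2)*(k + 3)).
Check: Δs_k = 2*(1 - 2*k)/(k**3 + 9*k**2 + 26*k + 24). ✓
Σ_(k=0)^(6) t_k = s_(7) − s_(0) = -7/45 − (0) = -7/45.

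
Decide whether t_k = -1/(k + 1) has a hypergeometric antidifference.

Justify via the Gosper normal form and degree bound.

Compute t_(k+1)/t_k: get (k + 1)/(k + 2).
Normal form (A,B,C) = (k + 1, k + 2, 1).
Set up (k + 1)·f(k+1) − (k + 1)·f(k) − (1) = 0.
deg f ≤ 0 (via 1,1,0).
Put f(k) = c0: A·f(k+1) − B(k−1)·f(k) − C = -1; need -1 = 0 — inconsistent ⇒ no f, not summable.

No. Not Gosper-summable.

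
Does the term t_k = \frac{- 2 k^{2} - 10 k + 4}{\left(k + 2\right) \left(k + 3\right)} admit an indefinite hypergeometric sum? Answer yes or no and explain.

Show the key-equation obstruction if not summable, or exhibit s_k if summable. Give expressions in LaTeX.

Yes. s_k = \frac{2 k \left(2 - k\right)}{k + 2}.

The ratio is (k + 2)*(5*k + (k + 1)**2 + 3)/((k + 4)*(k**2 + 5*k - 2)).
Factor: A=k + 2; B=k + 4; C=k**2 + 5*k - 2.
f must satisfy (k + 2)·f(k+1) − (k + 3)·f(k) = k**2 + 5*k - 2.
deg f ≤ 2 (via 1,1,2).
Solving with deg f ≤ 2: f(k) = k*(k - 2).
R(k) = B(k−1)·f(k)/C(k) = k*(k - 2)*(k + 3)/(k**2 + 5*k - 2); s_k = R·t_k = 2*k*(2 - k)/(k + 2).
Δs = 2*(-k**2 - 5*k + 2)/(k**2 + 5*k + 6), as required.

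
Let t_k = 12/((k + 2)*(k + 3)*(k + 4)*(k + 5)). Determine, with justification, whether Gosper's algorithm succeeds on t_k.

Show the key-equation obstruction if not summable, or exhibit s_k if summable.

Yes. s_k = k*(k**2 + 9*k + 26)/(6*(k + 2)*(k + 3)*(k + 4)).

t_(k+1)/t_k = (k + 2)/(k + 6).
Gosper form: A/B · C(k+1)/C(k) with A=k + 2, B=k + 6, C=1.
Key eq: (k + 2)·f(k+1) = (k + 5)·f(k) + (1).
Degrees (1,1,0) ⇒ d ≤ 3.
Solve for f: f(k) = k*(k**2 + 9*k + 26)/72 (degree 3 ≤ 3).
Get s_k = R·t_k = k*(k**2 + 9*k + 26)/(6*(k + 2)*(k + 3)*(k + 4)) with R(k) = B(k−1)f(k)/C(k) = k*(k + 5)*(k**2 + 9*k + 26)/72.
s_(k+1) − s_k = 12/(k**4 + 14*k**3 + 71*k**2 + 154*k + 120) = t_k.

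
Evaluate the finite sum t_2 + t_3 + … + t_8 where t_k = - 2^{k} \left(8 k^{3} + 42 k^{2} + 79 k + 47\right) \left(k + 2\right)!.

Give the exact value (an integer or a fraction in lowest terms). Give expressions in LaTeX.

Σ = -7193965360992

t_(k+1)/t_k = 2*(8*k**4 + 90*k**3 + 385*k**2 + 737*k + 528)/(8*k**3 + 42*k**2 + 79*k + 47).
Gosper form: A/B · C(k+1)/C(k) with A=2*k + 6, B=1, C=k**3 + 21*k**2/4 + 79*k/8 + 47/8.
f must satisfy (2*k + 6)·f(k+1) − (1)·f(k) = k**3 + 21*k**2/4 + 79*k/8 + 47/8.
Bound: deg f ≤ 2.
Solving with deg f ≤ 2: f(k) = (4*k**2 + 3*k + 1)/8.
R(k) = B(k−1)·f(k)/C(k) = (4*k**2 + 3*k + 1)/(8*k**3 + 42*k**2 + 79*k + 47); s_k = R·t_k = -2**k*(4*k**2 + 3*k + 1)*factorial(k + 2).
Verify: -2**k*(8*k**3 + 42*k**2 + 79*k + 47)*factorial(k + 2) matches t_k.
Evaluate s at k=9 and k=2: -7193965363200 and -2208; difference -7193965360992.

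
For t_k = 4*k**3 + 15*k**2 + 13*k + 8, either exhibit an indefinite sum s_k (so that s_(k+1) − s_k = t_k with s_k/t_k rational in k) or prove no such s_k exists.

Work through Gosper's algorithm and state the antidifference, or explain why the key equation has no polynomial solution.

Ratio r(k) = (4*k**3 + 27*k**2 + 55*k + 40)/(4*k**3 + 15*k**2 + 13*k + 8).
A = 1, B = 1, C = k**3 + 15*k**2/4 + 13*k/4 + 2.
Need (1)·f(k+1) − (1)·f(k) = k**3 + 15*k**2/4 + 13*k/4 + 2.
d = 4 from the (0,0,3) case.
A polynomial solution: f(k) = k*(k**3 + 3*k**2 + 4)/4.
Get s_k = R·t_k = k*(k**3 + 3*k**2 + 4) with R(k) = B(k−1)f(k)/C(k) = k*(k**3 + 3*k**2 + 4)/(4*k**3 + 15*k**2 + 13*k + 8).
Verify: 4*k**3 + 15*k**2 + 13*k + 8 matches t_k.

s_k = k*(k**3 + 3*k**2 + 4)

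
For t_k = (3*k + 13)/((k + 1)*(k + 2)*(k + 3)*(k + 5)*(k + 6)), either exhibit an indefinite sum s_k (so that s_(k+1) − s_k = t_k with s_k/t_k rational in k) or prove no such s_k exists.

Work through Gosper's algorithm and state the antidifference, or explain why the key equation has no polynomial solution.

s_k = k*(k**2 + 8*k + 17)/(10*(k**3 + 8*k**2 + 17*k + 10))

Compute t_(k+1)/t_k: get (k + 1)*(k + 5)*(3*k + 16)/((k + 4)*(k + 7)*(3*k + 13)).
Normal form (A,B,C) = (k + 1, k + 7, k**2 + 25*k/3 + 52/3).
Solve (k + 1)·f(k+1) − (k + 6)·f(k) = k**2 + 25*k/3 + 52/3.
From deg A=1, deg B=1, deg C=2: d=5.
Solving with deg f ≤ 5: f(k) = k*(k + 3)*(k + 4)*(k**2 + 8*k + 17)/30.
Then R = B(k−1)f/C = k*(k + 3)*(k + 6)*(k**2 + 8*k + 17)/(10*(3*k + 13)), so s_k = R(k)·t_k = k*(k**2 + 8*k + 17)/(10*(k**3 + 8*k**2 + 17*k + 10)).
Check: Δs_k = (3*k + 13)/(k**5 + 17*k**4 + 107*k**3 + 307*k**2 + 396*k + 180). ✓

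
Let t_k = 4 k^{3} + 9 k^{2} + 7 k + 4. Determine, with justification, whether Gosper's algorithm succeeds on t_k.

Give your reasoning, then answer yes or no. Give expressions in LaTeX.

Ratio r(k) = (4*k**3 + 21*k**2 + 37*k + 24)/(4*k**3 + 9*k**2 + 7*k + 4).
So A=1 and B=1, with C=k**3 + 9*k**2/4 + 7*k/4 + 1.
Solve (1)·f(k+1) − (1)·f(k) = k**3 + 9*k**2/4 + 7*k/4 + 1.
Degrees (0,0,3) ⇒ d ≤ 4.
Match coefficients ⇒ f(k) = k*(k**3 + k**2 + 2)/4.
Get s_k = R·t_k = k*(k**3 + k**2 + 2) with R(k) = B(k−1)f(k)/C(k) = k*(k**3 + k**2 + 2)/(4*k**3 + 9*k**2 + 7*k + 4).
Verify: 4*k**3 + 9*k**2 + 7*k + 4 matches t_k.

Yes. s_k = k \left(k^{3} + k^{2} + 2\right).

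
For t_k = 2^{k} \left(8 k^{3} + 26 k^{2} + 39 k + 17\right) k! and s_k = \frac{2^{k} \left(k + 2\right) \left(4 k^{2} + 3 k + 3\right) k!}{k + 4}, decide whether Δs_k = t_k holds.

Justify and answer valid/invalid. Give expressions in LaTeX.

s_(k+1) = 2**(k + 1)*(k + 3)*(4*k**2 + 11*k + 10)*factorial(k + 1)/(k + 5)
s_(k+1) − s_k = 2**k*(8*k**5 + 82*k**4 + 317*k**3 + 610*k**2 + 593*k + 210)*factorial(k)/((k + 4)*(k + 5))
(s_(k+1) − s_k) − t_k = -2**(k + 1)*(8*k**4 + 58*k**3 + 139*k**2 + 170*k + 65)*factorial(k)/((k + 4)*(k + 5))

Invalid: residual - \frac{2^{k + 1} \left(8 k^{4} + 58 k^{3} + 139 k^{2} + 170 k + 65\right) k!}{\left(k + 4\right) \left(k + 5\right)} ≠ 0.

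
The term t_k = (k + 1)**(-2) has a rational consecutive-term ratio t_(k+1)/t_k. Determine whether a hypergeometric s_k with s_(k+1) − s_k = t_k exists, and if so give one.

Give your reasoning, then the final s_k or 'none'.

not Gosper-summable; s_k does not exist

r(k) = (k + 1)**2/(k + 2)**2 after simplifying.
A = k**2 + 2*k + 1, B = k**2 + 4*k + 4, C = 1.
f must satisfy (k**2 + 2*k + 1)·f(k+1) − (k**2 + 2*k + 1)·f(k) = 1.
Degrees (2,2,0) ⇒ d ≤ 0.
Put f(k) = c0: A·f(k+1) − B(k−1)·f(k) − C = -1; need -1 = 0 — inconsistent ⇒ no f, not summable.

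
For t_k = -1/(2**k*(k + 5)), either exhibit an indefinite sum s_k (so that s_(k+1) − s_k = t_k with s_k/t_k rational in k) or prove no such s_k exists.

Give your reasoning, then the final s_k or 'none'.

Step 1: r(k) = (k + 5)/(2*(k + 6)).
So A=k/2 + 5/2 and B=k + 6, with C=1.
Set up (k/2 + 5/2)·f(k+1) − (k + 5)·f(k) − (1) = 0.
From deg A=1, deg B=1, deg C=0: d=-1.
Negative degree bound (-1): no f exists, t_k not Gosper-summable.

no hypergeometric antidifference exists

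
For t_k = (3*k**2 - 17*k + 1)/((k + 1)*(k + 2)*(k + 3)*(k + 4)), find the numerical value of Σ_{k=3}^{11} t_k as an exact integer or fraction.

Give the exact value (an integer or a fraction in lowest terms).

Compute t_(k+1)/t_k: get -(k + 1)*(17*k - 3*(k + 1)**2 + 16)/((k + 5)*(3*k**2 - 17*k + 1)).
Gosper form: A/B · C(k+1)/C(k) with A=k + 1, B=k + 5, C=k**2 - 17*k/3 + 1/3.
f must satisfy (k + 1)·f(k+1) − (k + 4)·f(k) = k**2 - 17*k/3 + 1/3.
Bound: deg f ≤ 3.
Match coefficients ⇒ f(k) = -k*(3*k - 4)/3.
Get s_k = R·t_k = k*(4 - 3*k)/((k + 1)*(k + 2)*(k + 3)) with R(k) = B(k−1)f(k)/C(k) = -k*(k + 4)*(3*k - 4)/(3*k**2 - 17*k + 1).
Verify: (3*k**2 - 17*k + 1)/(k**4 + 10*k**3 + 35*k**2 + 50*k + 24) matches t_k.
Sum = s_(12) − s_(3); s_(12) = -64/455, s_(3) = -1/8 ⇒ -57/3640.

Σ = -57/3640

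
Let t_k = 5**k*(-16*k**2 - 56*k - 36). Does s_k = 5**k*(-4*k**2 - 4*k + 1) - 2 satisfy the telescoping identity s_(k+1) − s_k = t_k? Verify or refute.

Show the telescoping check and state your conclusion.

valid; difference matches t_k

s_(k+1) = -5*5**k*(4*k + 4*(k + 1)**2 + 3) - 2
s_(k+1) − s_k = 5**k*(-16*k**2 - 56*k - 36)
(s_(k+1) − s_k) − t_k = 0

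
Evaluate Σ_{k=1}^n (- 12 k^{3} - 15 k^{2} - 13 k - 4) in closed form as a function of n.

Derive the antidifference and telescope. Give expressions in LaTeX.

Step 1: r(k) = (12*k**3 + 51*k**2 + 79*k + 44)/(12*k**3 + 15*k**2 + 13*k + 4).
Factor: A=1; B=1; C=k**3 + 5*k**2/4 + 13*k/12 + 1/3.
Solve (1)·f(k+1) − (1)·f(k) = k**3 + 5*k**2/4 + 13*k/12 + 1/3.
Bound: deg f ≤ 4.
Solving with deg f ≤ 4: f(k) = k**2*(3*k**2 - k + 2)/12.
Then R = B(k−1)f/C = k**2*(3*k**2 - k + 2)/(12*k**3 + 15*k**2 + 13*k + 4), so s_k = R(k)·t_k = k**2*(-3*k**2 + k - 2).
Δs = -12*k**3 - 15*k**2 - 13*k - 4, as required.
s_(n+1) = -3*n**4 - 11*n**3 - 17*n**2 - 13*n - 4 and s_(1) = -4, so S(n) = n*(-3*n**3 - 11*n**2 - 17*n - 13).

S(n) = n \left(- 3 n^{3} - 11 n^{2} - 17 n - 13\right)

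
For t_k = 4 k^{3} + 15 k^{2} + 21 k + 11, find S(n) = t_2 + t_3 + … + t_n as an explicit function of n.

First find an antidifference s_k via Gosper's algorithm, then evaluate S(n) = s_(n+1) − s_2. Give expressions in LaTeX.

r(k) = (4*k**3 + 27*k**2 + 63*k + 51)/(4*k**3 + 15*k**2 + 21*k + 11) after simplifying.
So A=1 and B=1, with C=k**3 + 15*k**2/4 + 21*k/4 + 11/4.
Need (1)·f(k+1) − (1)·f(k) = k**3 + 15*k**2/4 + 21*k/4 + 11/4.
From deg A=0, deg B=0, deg C=3: d=4.
A polynomial solution: f(k) = k*(k**3 + 3*k**2 + 4*k + 3)/4.
Get s_k = R·t_k = k*(k**3 + 3*k**2 + 4*k + 3) with R(k) = B(k−1)f(k)/C(k) = k*(k**3 + 3*k**2 + 4*k + 3)/(4*k**3 + 15*k**2 + 21*k + 11).
Check: Δs_k = 4*k**3 + 15*k**2 + 21*k + 11. ✓
s_(n+1) = n**4 + 7*n**3 + 19*n**2 + 24*n + 11 and s_(2) = 62, so S(n) = n**4 + 7*n**3 + 19*n**2 + 24*n - 51.

S(n) = n^{4} + 7 n^{3} + 19 n^{2} + 24 n - 51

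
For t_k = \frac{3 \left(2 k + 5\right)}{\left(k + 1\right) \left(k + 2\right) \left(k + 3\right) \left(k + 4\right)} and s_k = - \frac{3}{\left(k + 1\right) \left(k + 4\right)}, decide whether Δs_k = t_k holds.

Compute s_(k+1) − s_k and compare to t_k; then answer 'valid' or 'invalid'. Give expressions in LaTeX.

Invalid: residual \frac{3 \left(- 3 k - 7\right)}{k^{5} + 15 k^{4} + 85 k^{3} + 225 k^{2} + 274 k + 120} ≠ 0.

s_(k+1) = -3/((k + 2)*(k + 5))
s_(k+1) − s_k = 6*(k + 3)/(k**4 + 12*k**3 + 49*k**2 + 78*k + 40)
(s_(k+1) − s_k) − t_k = 3*(-3*k - 7)/(k**5 + 15*k**4 + 85*k**3 + 225*k**2 + 274*k + 120)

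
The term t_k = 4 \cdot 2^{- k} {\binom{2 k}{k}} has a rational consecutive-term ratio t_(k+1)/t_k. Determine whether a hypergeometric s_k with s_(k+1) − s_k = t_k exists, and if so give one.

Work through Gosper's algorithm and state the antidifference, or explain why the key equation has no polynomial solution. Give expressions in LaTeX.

Compute t_(k+1)/t_k: get (2*k + 1)/(k + 1).
Normal form (A,B,C) = (2*k + 1, k + 1, 1).
Need (2*k + 1)·f(k+1) − (k)·f(k) = 1.
Degrees (1,1,0) ⇒ d ≤ -1.
Negative degree bound (-1): no f exists, t_k not Gosper-summable.

not Gosper-summable; s_k does not exist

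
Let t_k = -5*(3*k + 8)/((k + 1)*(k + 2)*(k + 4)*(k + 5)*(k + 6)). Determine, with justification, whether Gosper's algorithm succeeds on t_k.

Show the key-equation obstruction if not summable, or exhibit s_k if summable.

Step 1: r(k) = (k + 1)*(k + 4)*(3*k + 11)/((k + 3)*(k + 7)*(3*k + 8)).
So A=k + 1 and B=k + 7, with C=k**2 + 17*k/3 + 8.
Solve (k + 1)·f(k+1) − (k + 6)·f(k) = k**2 + 17*k/3 + 8.
From deg A=1, deg B=1, deg C=2: d=5.
Solving with deg f ≤ 5: f(k) = k*(k + 2)*(k + 3)*(k**2 + 10*k + 29)/60.
Certificate R = B(k−1)f/C = k*(k + 2)*(k + 6)*(k**2 + 10*k + 29)/(20*(3*k + 8)) gives s_k = k*(-k**2 - 10*k - 29)/(4*(k**3 + 10*k**2 + 29*k + 20)).
s_(k+1) − s_k = 5*(-3*k - 8)/(k**5 + 18*k**4 + 121*k**3 + 372*k**2 + 508*k + 240) = t_k.

Yes. s_k = k*(-k**2 - 10*k - 29)/(4*(k**3 + 10*k**2 + 29*k + 20)).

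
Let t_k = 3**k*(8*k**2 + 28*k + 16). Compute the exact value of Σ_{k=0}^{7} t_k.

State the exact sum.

Σ = 1778032

Step 1: r(k) = 3*(2*k**2 + 11*k + 13)/(2*k**2 + 7*k + 4).
Take A(k)=3, B(k)=1, C(k)=k**2 + 7*k/2 + 2.
Need (3)·f(k+1) − (1)·f(k) = k**2 + 7*k/2 + 2.
From deg A=0, deg B=0, deg C=2: d=2.
Solve for f: f(k) = (4*k**2 + 2*k - 1)/8 (degree 2 ≤ 2).
Certificate R = B(k−1)f/C = (4*k**2 + 2*k - 1)/(4*(2*k**2 + 7*k + 4)) gives s_k = 3**k*(4*k**2 + 2*k - 1).
s_(k+1) − s_k = 3**k*(8*k**2 + 28*k + 16) = t_k.
Evaluate s at k=8 and k=0: 1778031 and -1; difference 1778032.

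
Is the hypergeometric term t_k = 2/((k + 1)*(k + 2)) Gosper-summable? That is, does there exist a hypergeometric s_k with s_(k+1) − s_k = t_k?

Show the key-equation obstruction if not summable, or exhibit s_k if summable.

Yes. s_k = 2*k/(k + 1).

Step 1: r(k) = (k + 1)/(k + 3).
Factor: A=k + 1; B=k + 3; C=1.
f must satisfy (k + 1)·f(k+1) − (k + 2)·f(k) = 1.
deg f ≤ 1 (via 1,1,0).
Solve for f: f(k) = k (degree 1 ≤ 1).
Certificate R = B(k−1)f/C = k*(k + 2) gives s_k = 2*k/(k + 1).
Δs = 2/(k**2 + 3*k + 2), as required.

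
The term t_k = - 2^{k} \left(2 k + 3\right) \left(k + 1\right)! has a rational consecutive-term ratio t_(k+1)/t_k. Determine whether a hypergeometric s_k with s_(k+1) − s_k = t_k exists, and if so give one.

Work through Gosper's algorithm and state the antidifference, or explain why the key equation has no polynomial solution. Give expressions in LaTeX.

s_k = - 2^{k} \left(k + 1\right)!

Step 1: r(k) = 2*(k + 2)*(2*k + 5)/(2*k + 3).
Gosper form: A/B · C(k+1)/C(k) with A=2*k + 4, B=1, C=k + 3/2.
Solve (2*k + 4)·f(k+1) − (1)·f(k) = k + 3/2.
d = 0 from the (1,0,1) case.
Solve for f: f(k) = 1/2 (degree 0 ≤ 0).
So s_k = (B(k−1)f/C)·t_k = (1/(2*k + 3))·t_k = -2**k*factorial(k + 1).
Δs = -2**k*(2*k + 3)*factorial(k + 1), as required.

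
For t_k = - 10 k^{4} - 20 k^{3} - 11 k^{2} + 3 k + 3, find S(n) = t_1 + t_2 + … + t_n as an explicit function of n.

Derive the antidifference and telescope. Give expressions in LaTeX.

S(n) = n \left(- 2 n^{4} - 10 n^{3} - 17 n^{2} - 9 n + 3\right)

The ratio is (10*k**4 + 60*k**3 + 131*k**2 + 119*k + 35)/(10*k**4 + 20*k**3 + 11*k**2 - 3*k - 3).
Gosper form: A/B · C(k+1)/C(k) with A=1, B=1, C=k**4 + 2*k**3 + 11*k**2/10 - 3*k/10 - 3/10.
Solve (1)·f(k+1) − (1)·f(k) = k**4 + 2*k**3 + 11*k**2/10 - 3*k/10 - 3/10.
From deg A=0, deg B=0, deg C=4: d=5.
Solve for f: f(k) = k**2*(2*k**3 - 3*k - 2)/10 (degree 5 ≤ 5).
Certificate R = B(k−1)f/C = k**2*(2*k**3 - 3*k - 2)/(10*k**4 + 20*k**3 + 11*k**2 - 3*k - 3) gives s_k = k**2*(-2*k**3 + 3*k + 2).
Δs = -10*k**4 - 20*k**3 - 11*k**2 + 3*k + 3, as required.
Evaluate: s_(n+1) = -2*n**5 - 10*n**4 - 17*n**3 - 9*n**2 + 3*n + 3; subtract s_(1) = 3 ⇒ S(n) = n*(-2*n**4 - 10*n**3 - 17*n**2 - 9*n + 3).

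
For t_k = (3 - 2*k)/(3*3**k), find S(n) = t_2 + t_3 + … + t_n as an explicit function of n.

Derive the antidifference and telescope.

S(n) = -1/9 + n/(3*3**n)

t_(k+1)/t_k = (2*k - 1)/(3*(2*k - 3)).
Normal form (A,B,C) = (1/3, 1, k - 3/2).
Key eq: (1/3)·f(k+1) = (1)·f(k) + (k - 3/2).
d = 1 from the (0,0,1) case.
Coefficient equations give f(k) = -3*(k - 1)/2.
R(k) = B(k−1)·f(k)/C(k) = -3*(k - 1)/(2*k - 3); s_k = R·t_k = (k - 1)/3**k.
Δs = (3 - 2*k)/(3*3**k), as required.
Evaluate: s_(n+1) = 3**(-n - 1)*n; subtract s_(2) = 1/9 ⇒ S(n) = -1/9 + n/(3*3**n).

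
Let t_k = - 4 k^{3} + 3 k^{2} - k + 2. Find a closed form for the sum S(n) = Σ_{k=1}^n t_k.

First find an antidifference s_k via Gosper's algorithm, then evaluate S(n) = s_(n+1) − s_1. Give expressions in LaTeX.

S(n) = n \left(- n^{3} - n^{2} + 2\right)

t_(k+1)/t_k = k*(4*k**2 + 9*k + 7)/(4*k**3 - 3*k**2 + k - 2).
Normal form (A,B,C) = (1, 1, k**3 - 3*k**2/4 + k/4 - 1/2).
Set up (1)·f(k+1) − (1)·f(k) − (k**3 - 3*k**2/4 + k/4 - 1/2) = 0.
Degrees (0,0,3) ⇒ d ≤ 4.
Solve for f: f(k) = k*(k**3 - 3*k**2 + 3*k - 3)/4 (degree 4 ≤ 4).
Get s_k = R·t_k = k*(-k**3 + 3*k**2 - 3*k + 3) with R(k) = B(k−1)f(k)/C(k) = k*(k**3 - 3*k**2 + 3*k - 3)/((k - 1)*(4*k**2 + k + 2)).
Δs = -4*k**3 + 3*k**2 - k + 2, as required.
s_(n+1) = -n**4 - n**3 + 2*n + 2 and s_(1) = 2, so S(n) = n*(-n**3 - n**2 + 2).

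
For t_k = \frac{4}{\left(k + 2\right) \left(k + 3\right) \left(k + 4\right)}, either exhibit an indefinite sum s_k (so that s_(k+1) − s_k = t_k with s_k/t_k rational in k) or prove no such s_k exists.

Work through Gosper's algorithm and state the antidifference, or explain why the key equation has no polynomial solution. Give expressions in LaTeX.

s_k = \frac{k \left(k + 5\right)}{3 \left(k + 2\right) \left(k + 3\right)}

The ratio is (k + 2)/(k + 5).
Take A(k)=k + 2, B(k)=k + 5, C(k)=1.
Solve (k + 2)·f(k+1) − (k + 4)·f(k) = 1.
Degrees (1,1,0) ⇒ d ≤ 2.
Solving with deg f ≤ 2: f(k) = k*(k + 5)/12.
R(k) = B(k−1)·f(k)/C(k) = k*(k + 4)*(k + 5)/12; s_k = R·t_k = k*(k + 5)/(3*(k + 2)*(k + 3)).
Check: Δs_k = 4/(k**3 + 9*k**2 + 26*k + 24). ✓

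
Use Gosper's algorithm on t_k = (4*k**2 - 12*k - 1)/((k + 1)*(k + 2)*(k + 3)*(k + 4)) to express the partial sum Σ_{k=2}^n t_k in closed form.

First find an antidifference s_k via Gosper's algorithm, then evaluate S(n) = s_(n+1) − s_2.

The ratio is (4*k**3 - 13*k - 9)/(4*k**3 + 8*k**2 - 61*k - 5).
Normal form (A,B,C) = (k + 1, k + 5, k**2 - 3*k - 1/4).
Need (k + 1)·f(k+1) − (k + 4)·f(k) = k**2 - 3*k - 1/4.
Bound: deg f ≤ 3.
Match coefficients ⇒ f(k) = k*(k**2 - 18*k + 11)/24.
R(k) = B(k−1)·f(k)/C(k) = k*(k + 4)*(k**2 - 18*k + 11)/(6*(4*k**2 - 12*k - 1)); s_k = R·t_k = k*(k**2 - 18*k + 11)/(6*(k + 1)*(k + 2)*(k + 3)).
Check: Δs_k = (4*k**2 - 12*k - 1)/(k**4 + 10*k**3 + 35*k**2 + 50*k + 24). ✓
Telescope: S(n) = s_(n+1) − s_(2) = (n**3 - 15*n**2 - 22*n - 6)/(6*(n**3 + 9*n**2 + 26*n + 24)) − (-7/60) = (17*n**3 - 87*n**2 - 38*n + 108)/(60*(n**3 + 9*n**2 + 26*n + 24)).

S(n) = (17*n**3 - 87*n**2 - 38*n + 108)/(60*(n**3 + 9*n**2 + 26*n + 24))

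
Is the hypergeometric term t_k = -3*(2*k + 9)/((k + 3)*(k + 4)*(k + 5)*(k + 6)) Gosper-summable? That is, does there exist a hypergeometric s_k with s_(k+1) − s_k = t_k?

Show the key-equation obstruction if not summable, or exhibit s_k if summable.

r(k) = (k + 3)*(2*k + 11)/((k + 7)*(2*k + 9)) after simplifying.
Normal form (A,B,C) = (k + 3, k + 7, k + 9/2).
f must satisfy (k + 3)·f(k+1) − (k + 6)·f(k) = k + 9/2.
Bound: deg f ≤ 3.
Coefficient equations give f(k) = k*(k + 4)*(k + 8)/30.
R(k) = B(k−1)·f(k)/C(k) = k*(k + 4)*(k + 6)*(k + 8)/(15*(2*k + 9)); s_k = R·t_k = k*(-k - 8)/(5*(k**2 + 8*k + 15)).
Δs = 3*(-2*k - 9)/(k**4 + 18*k**3 + 119*k**2 + 342*k + 360), as required.

Yes. s_k = k*(-k - 8)/(5*(k**2 + 8*k + 15)).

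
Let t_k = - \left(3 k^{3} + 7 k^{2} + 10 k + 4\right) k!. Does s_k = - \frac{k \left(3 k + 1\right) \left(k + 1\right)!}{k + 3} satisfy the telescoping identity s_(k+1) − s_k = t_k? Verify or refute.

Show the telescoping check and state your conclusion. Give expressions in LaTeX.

Invalid: residual \frac{2 \left(3 k^{4} + 16 k^{3} + 28 k^{2} + 33 k + 12\right) k!}{\left(k + 3\right) \left(k + 4\right)} ≠ 0.

s_(k+1) = -(k + 1)*(3*k + 4)*factorial(k + 2)/(k + 4)
s_(k+1) − s_k = -(3*k**4 + 19*k**3 + 44*k**2 + 58*k + 24)*factorial(k + 1)/((k + 3)*(k + 4))
(s_(k+1) − s_k) − t_k = 2*(3*k**4 + 16*k**3 + 28*k**2 + 33*k + 12)*factorial(k)/((k + 3)*(k + 4))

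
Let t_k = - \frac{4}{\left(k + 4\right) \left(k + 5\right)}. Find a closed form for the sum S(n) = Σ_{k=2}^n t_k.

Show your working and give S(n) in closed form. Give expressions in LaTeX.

r(k) = (k + 4)/(k + 6) after simplifying.
Factor: A=k + 4; B=k + 6; C=1.
Solve (k + 4)·f(k+1) − (k + 5)·f(k) = 1.
d = 1 from the (1,1,0) case.
Solve for f: f(k) = k/4 (degree 1 ≤ 1).
R(k) = B(k−1)·f(k)/C(k) = k*(k + 5)/4; s_k = R·t_k = -k/(k + 4).
Verify: -4/(k**2 + 9*k + 20) matches t_k.
Telescope: S(n) = s_(n+1) − s_(2) = (-n - 1)/(n + 5) − (-1/3) = 2*(1 - n)/(3*(n + 5)).

S(n) = \frac{2 \left(1 - n\right)}{3 \left(n + 5\right)}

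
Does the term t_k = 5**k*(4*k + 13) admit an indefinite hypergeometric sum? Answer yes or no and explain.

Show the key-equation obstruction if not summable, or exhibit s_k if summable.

Compute t_(k+1)/t_k: get 5*(4*k + 17)/(4*k + 13).
So A=5 and B=1, with C=k + 13/4.
Need (5)·f(k+1) − (1)·f(k) = k + 13/4.
Degrees (0,0,1) ⇒ d ≤ 1.
A polynomial solution: f(k) = (k + 2)/4.
So s_k = (B(k−1)f/C)·t_k = ((k + 2)/(4*k + 13))·t_k = 5**k*(k + 2).
Check: Δs_k = 5**k*(4*k + 13). ✓

Yes. s_k = 5**k*(k + 2).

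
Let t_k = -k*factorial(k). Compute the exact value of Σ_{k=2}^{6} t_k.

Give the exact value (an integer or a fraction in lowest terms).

Σ = -5038

The ratio is (k + 1)**2/k.
A = k + 1, B = 1, C = k.
Need (k + 1)·f(k+1) − (1)·f(k) = k.
Degrees (1,0,1) ⇒ d ≤ 0.
Solving with deg f ≤ 0: f(k) = 1.
Certificate R = B(k−1)f/C = 1/k gives s_k = -factorial(k).
Verify: -k*factorial(k) matches t_k.
Σ_(k=2)^(6) t_k = s_(7) − s_(2) = -5040 − (-2) = -5038.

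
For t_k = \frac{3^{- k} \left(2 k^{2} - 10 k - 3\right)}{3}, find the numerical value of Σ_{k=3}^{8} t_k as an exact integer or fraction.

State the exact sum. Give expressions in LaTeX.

Σ = -1472/6561

Compute t_(k+1)/t_k: get (2*k**2 - 6*k - 11)/(3*(2*k**2 - 10*k - 3)).
A = 1/3, B = 1, C = k**2 - 5*k - 3/2.
Key eq: (1/3)·f(k+1) = (1)·f(k) + (k**2 - 5*k - 3/2).
deg f ≤ 2 (via 0,0,2).
Match coefficients ⇒ f(k) = -3*(k**2 - 4*k - 3)/2.
So s_k = (B(k−1)f/C)·t_k = (-3*(k**2 - 4*k - 3)/(2*k**2 - 10*k - 3))·t_k = (-k**2 + 4*k + 3)/3**k.
Δs = (2*k**2 - 10*k - 3)/(3*3**k), as required.
Sum = s_(9) − s_(3); s_(9) = -14/6561, s_(3) = 2/9 ⇒ -1472/6561.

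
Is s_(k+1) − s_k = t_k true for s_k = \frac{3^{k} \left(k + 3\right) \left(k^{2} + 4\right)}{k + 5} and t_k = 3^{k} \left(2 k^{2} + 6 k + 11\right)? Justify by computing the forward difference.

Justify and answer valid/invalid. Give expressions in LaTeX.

Invalid: residual \frac{3^{k} \left(- 4 k^{3} - 30 k^{2} - 82 k - 102\right)}{k^{2} + 11 k + 30} ≠ 0.

s_(k+1) = 3**(k + 1)*(k + 4)*((k + 1)**2 + 4)/(k + 6)
s_(k+1) − s_k = 3**k*(2*k**4 + 24*k**3 + 107*k**2 + 219*k + 228)/(k**2 + 11*k + 30)
(s_(k+1) − s_k) − t_k = 3**k*(-4*k**3 - 30*k**2 - 82*k - 102)/(k**2 + 11*k + 30)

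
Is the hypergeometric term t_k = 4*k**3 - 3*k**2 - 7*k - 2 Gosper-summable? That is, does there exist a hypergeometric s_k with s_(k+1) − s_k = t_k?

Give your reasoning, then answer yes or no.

Yes. s_k = k*(k**3 - 3*k**2 - k + 1).

The ratio is (4*k**3 + 9*k**2 - k - 8)/(4*k**3 - 3*k**2 - 7*k - 2).
Factor: A=1; B=1; C=k**3 - 3*k**2/4 - 7*k/4 - 1/2.
Key eq: (1)·f(k+1) = (1)·f(k) + (k**3 - 3*k**2/4 - 7*k/4 - 1/2).
deg f ≤ 4 (via 0,0,3).
A polynomial solution: f(k) = k*(k**3 - 3*k**2 - k + 1)/4.
R(k) = B(k−1)·f(k)/C(k) = k*(k**3 - 3*k**2 - k + 1)/(4*k**3 - 3*k**2 - 7*k - 2); s_k = R·t_k = k*(k**3 - 3*k**2 - k + 1).
Δs = 4*k**3 - 3*k**2 - 7*k - 2, as required.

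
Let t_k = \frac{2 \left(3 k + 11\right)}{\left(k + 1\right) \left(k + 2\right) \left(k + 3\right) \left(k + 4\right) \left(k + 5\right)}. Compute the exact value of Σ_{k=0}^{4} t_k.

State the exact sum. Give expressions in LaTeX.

The ratio is (k + 1)*(3*k + 14)/((k + 6)*(3*k + 11)).
A = k + 1, B = k + 6, C = k + 11/3.
f must satisfy (k + 1)·f(k+1) − (k + 5)·f(k) = k + 11/3.
From deg A=1, deg B=1, deg C=1: d=4.
Solving with deg f ≤ 4: f(k) = k*(k + 3)*(k**2 + 7*k + 14)/24.
Then R = B(k−1)f/C = k*(k + 3)*(k + 5)*(k**2 + 7*k + 14)/(8*(3*k + 11)), so s_k = R(k)·t_k = k*(k**2 + 7*k + 14)/(4*(k**3 + 7*k**2 + 14*k + 8)).
Verify: 2*(3*k + 11)/(k**5 + 15*k**4 + 85*k**3 + 225*k**2 + 274*k + 120) matches t_k.
Evaluate s at k=5 and k=0: 185/756 and 0; difference 185/756.

Σ = 185/756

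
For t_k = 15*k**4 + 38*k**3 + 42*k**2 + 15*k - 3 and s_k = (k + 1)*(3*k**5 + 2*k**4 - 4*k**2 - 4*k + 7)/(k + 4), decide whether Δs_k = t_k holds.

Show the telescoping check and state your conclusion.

Invalid: residual 3*(-12*k**5 - 96*k**4 - 194*k**3 - 187*k**2 - 61*k + 19)/(k**2 + 9*k + 20) ≠ 0.

s_(k+1) = (k + 2)*(-4*k + 3*(k + 1)**5 + 2*(k + 1)**4 - 4*(k + 1)**2 + 3)/(k + 5)
s_(k+1) − s_k = (15*k**6 + 137*k**5 + 396*k**4 + 571*k**3 + 411*k**2 + 90*k - 3)/(k**2 + 9*k + 20)
(s_(k+1) − s_k) − t_k = 3*(-12*k**5 - 96*k**4 - 194*k**3 - 187*k**2 - 61*k + 19)/(k**2 + 9*k + 20)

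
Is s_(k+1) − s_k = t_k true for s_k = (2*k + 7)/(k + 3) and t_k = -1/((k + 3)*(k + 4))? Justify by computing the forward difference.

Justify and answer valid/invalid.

s_(k+1) = (2*k + 9)/(k + 4)
s_(k+1) − s_k = -1/(k**2 + 7*k + 12)
(s_(k+1) − s_k) − t_k = 0

valid (s_(k+1) − s_k reduces to t_k)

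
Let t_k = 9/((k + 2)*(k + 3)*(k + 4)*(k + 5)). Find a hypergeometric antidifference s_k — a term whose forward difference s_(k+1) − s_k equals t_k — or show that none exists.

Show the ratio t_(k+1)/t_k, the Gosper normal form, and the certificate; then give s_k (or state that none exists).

Compute t_(k+1)/t_k: get (k + 2)/(k + 6).
So A=k + 2 and B=k + 6, with C=1.
f must satisfy (k + 2)·f(k+1) − (k + 5)·f(k) = 1.
From deg A=1, deg B=1, deg C=0: d=3.
Solve for f: f(k) = k*(k**2 + 9*k + 26)/72 (degree 3 ≤ 3).
So s_k = (B(k−1)f/C)·t_k = (k*(k + 5)*(k**2 + 9*k + 26)/72)·t_k = k*(k**2 + 9*k + 26)/(8*(k + 2)*(k + 3)*(k + 4)).
Verify: 9/(k**4 + 14*k**3 + 71*k**2 + 154*k + 120) matches t_k.

s_k = k*(k**2 + 9*k + 26)/(8*(k + 2)*(k + 3)*(k + 4))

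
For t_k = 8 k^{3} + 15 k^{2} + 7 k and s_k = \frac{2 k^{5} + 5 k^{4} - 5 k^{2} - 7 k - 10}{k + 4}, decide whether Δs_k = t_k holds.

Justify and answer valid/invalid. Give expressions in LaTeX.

s_(k+1) = (-7*k + 2*(k + 1)**5 + 5*(k + 1)**4 - 5*(k + 1)**2 - 17)/(k + 5)
s_(k+1) − s_k = (8*k**5 + 75*k**4 + 210*k**3 + 225*k**2 + 82*k - 10)/(k**2 + 9*k + 20)
(s_(k+1) − s_k) − t_k = 2*(-6*k**4 - 46*k**3 - 69*k**2 - 29*k - 5)/(k**2 + 9*k + 20)

Invalid: residual \frac{2 \left(- 6 k^{4} - 46 k^{3} - 69 k^{2} - 29 k - 5\right)}{k^{2} + 9 k + 20} ≠ 0.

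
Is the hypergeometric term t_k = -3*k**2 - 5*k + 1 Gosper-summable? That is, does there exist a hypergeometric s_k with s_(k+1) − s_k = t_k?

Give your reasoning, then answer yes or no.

Compute t_(k+1)/t_k: get (3*k**2 + 11*k + 7)/(3*k**2 + 5*k - 1).
Gosper form: A/B · C(k+1)/C(k) with A=1, B=1, C=k**2 + 5*k/3 - 1/3.
Set up (1)·f(k+1) − (1)·f(k) − (k**2 + 5*k/3 - 1/3) = 0.
Bound: deg f ≤ 3.
Coefficient equations give f(k) = k*(k**2 + k - 3)/3.
R(k) = B(k−1)·f(k)/C(k) = k*(k**2 + k - 3)/(3*k**2 + 5*k - 1); s_k = R·t_k = k*(-k**2 - k + 3).
s_(k+1) − s_k = -3*k**2 - 5*k + 1 = t_k.

Yes. s_k = k*(-k**2 - k + 3).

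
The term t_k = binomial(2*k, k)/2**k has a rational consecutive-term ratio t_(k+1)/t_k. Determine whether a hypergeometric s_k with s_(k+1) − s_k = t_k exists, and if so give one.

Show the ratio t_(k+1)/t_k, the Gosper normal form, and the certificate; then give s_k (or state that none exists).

t_(k+1)/t_k = (2*k + 1)/(k + 1).
Factor: A=2*k + 1; B=k + 1; C=1.
Need (2*k + 1)·f(k+1) − (k)·f(k) = 1.
From deg A=1, deg B=1, deg C=0: d=-1.
Negative degree bound (-1): no f exists, t_k not Gosper-summable.

not Gosper-summable; s_k does not exist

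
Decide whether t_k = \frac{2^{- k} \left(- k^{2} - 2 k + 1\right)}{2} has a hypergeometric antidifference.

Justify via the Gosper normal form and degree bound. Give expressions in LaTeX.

Yes. s_k = 2^{- k} \left(k^{2} + 4 k + 4\right).

t_(k+1)/t_k = (k**2 + 4*k + 2)/(2*(k**2 + 2*k - 1)).
So A=1/2 and B=1, with C=k**2 + 2*k - 1.
Need (1/2)·f(k+1) − (1)·f(k) = k**2 + 2*k - 1.
deg f ≤ 2 (via 0,0,2).
A polynomial solution: f(k) = -2*(k + 2)**2.
Certificate R = B(k−1)f/C = -2*(k + 2)**2/(k**2 + 2*k - 1) gives s_k = (k**2 + 4*k + 4)/2**k.
Verify: (-k**2 - 2*k + 1)/(2*2**k) matches t_k.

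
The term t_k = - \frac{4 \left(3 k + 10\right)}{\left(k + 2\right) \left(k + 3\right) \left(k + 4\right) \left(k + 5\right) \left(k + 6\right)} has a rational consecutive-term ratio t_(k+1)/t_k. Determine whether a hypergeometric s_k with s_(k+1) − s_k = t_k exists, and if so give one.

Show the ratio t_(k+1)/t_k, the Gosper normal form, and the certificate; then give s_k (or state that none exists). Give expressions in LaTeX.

s_k = \frac{k \left(- k^{2} - 11 k - 38\right)}{10 \left(k^{3} + 11 k^{2} + 38 k + 40\right)}

r(k) = (k + 2)*(3*k + 13)/((k + 7)*(3*k + 10)) after simplifying.
Gosper form: A/B · C(k+1)/C(k) with A=k + 2, B=k + 7, C=k + 10/3.
Need (k + 2)·f(k+1) − (k + 6)·f(k) = k + 10/3.
deg f ≤ 4 (via 1,1,1).
Solve for f: f(k) = k*(k + 3)*(k**2 + 11*k + 38)/120 (degree 4 ≤ 4).
So s_k = (B(k−1)f/C)·t_k = (k*(k + 3)*(k + 6)*(k**2 + 11*k + 38)/(40*(3*k + 10)))·t_k = k*(-k**2 - 11*k - 38)/(10*(k**3 + 11*k**2 + 38*k + 40)).
Check: Δs_k = 4*(-3*k - 10)/(k**5 + 20*k**4 + 155*k**3 + 580*k**2 + 1044*k + 720). ✓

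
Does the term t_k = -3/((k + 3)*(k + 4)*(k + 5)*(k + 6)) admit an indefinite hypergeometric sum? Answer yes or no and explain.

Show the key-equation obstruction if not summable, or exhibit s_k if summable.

t_(k+1)/t_k = (k + 3)/(k + 7).
Gosper form: A/B · C(k+1)/C(k) with A=k + 3, B=k + 7, C=1.
Set up (k + 3)·f(k+1) − (k + 6)·f(k) − (1) = 0.
From deg A=1, deg B=1, deg C=0: d=3.
Solving with deg f ≤ 3: f(k) = k*(k**2 + 12*k + 47)/180.
Then R = B(k−1)f/C = k*(k + 6)*(k**2 + 12*k + 47)/180, so s_k = R(k)·t_k = k*(-k**2 - 12*k - 47)/(60*(k + 3)*(k + 4)*(k + 5)).
Verify: -3/(k**4 + 18*k**3 + 119*k**2 + 342*k + 360) matches t_k.

Yes. s_k = k*(-k**2 - 12*k - 47)/(60*(k + 3)*(k + 4)*(k + 5)).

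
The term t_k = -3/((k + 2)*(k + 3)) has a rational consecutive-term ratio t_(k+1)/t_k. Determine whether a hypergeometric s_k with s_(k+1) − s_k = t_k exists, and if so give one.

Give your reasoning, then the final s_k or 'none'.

s_k = -3*k/(2*k + 4)

The ratio is (k + 2)/(k + 4).
Take A(k)=k + 2, B(k)=k + 4, C(k)=1.
f must satisfy (k + 2)·f(k+1) − (k + 3)·f(k) = 1.
From deg A=1, deg B=1, deg C=0: d=1.
Coefficient equations give f(k) = k/2.
So s_k = (B(k−1)f/C)·t_k = (k*(k + 3)/2)·t_k = -3*k/(2*k + 4).
Δs = -3/(k**2 + 5*k + 6), as required.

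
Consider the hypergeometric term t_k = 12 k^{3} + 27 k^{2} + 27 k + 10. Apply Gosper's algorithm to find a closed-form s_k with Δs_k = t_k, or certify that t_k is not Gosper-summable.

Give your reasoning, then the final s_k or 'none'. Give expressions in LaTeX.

t_(k+1)/t_k = (12*k**3 + 63*k**2 + 117*k + 76)/(12*k**3 + 27*k**2 + 27*k + 10).
Gosper form: A/B · C(k+1)/C(k) with A=1, B=1, C=k**3 + 9*k**2/4 + 9*k/4 + 5/6.
Set up (1)·f(k+1) − (1)·f(k) − (k**3 + 9*k**2/4 + 9*k/4 + 5/6) = 0.
deg f ≤ 4 (via 0,0,3).
Solve for f: f(k) = k*(3*k**3 + 3*k**2 + 3*k + 1)/12 (degree 4 ≤ 4).
Certificate R = B(k−1)f/C = k*(3*k**3 + 3*k**2 + 3*k + 1)/(12*k**3 + 27*k**2 + 27*k + 10) gives s_k = k*(3*k**3 + 3*k**2 + 3*k + 1).
Verify: 12*k**3 + 27*k**2 + 27*k + 10 matches t_k.

s_k = k \left(3 k^{3} + 3 k^{2} + 3 k + 1\right)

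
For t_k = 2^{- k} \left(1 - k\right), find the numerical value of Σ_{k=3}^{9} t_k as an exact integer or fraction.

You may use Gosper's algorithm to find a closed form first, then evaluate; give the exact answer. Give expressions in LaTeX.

Σ = -187/256

r(k) = k/(2*(k - 1)) after simplifying.
Normal form (A,B,C) = (1/2, 1, k - 1).
Key eq: (1/2)·f(k+1) = (1)·f(k) + (k - 1).
From deg A=0, deg B=0, deg C=1: d=1.
Solve for f: f(k) = -2*k (degree 1 ≤ 1).
Get s_k = R·t_k = 2**(1 - k)*k with R(k) = B(k−1)f(k)/C(k) = -2*k/(k - 1).
Δs = (1 - k)/2**k, as required.
Sum = s_(10) − s_(3); s_(10) = 5/256, s_(3) = 3/4 ⇒ -187/256.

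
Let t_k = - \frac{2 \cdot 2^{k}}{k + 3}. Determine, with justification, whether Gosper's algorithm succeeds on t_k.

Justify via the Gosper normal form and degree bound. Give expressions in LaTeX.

No — negative degree bound, so no certificate f.

r(k) = 2*(k + 3)/(k + 4) after simplifying.
A = 2*k + 6, B = k + 4, C = 1.
f must satisfy (2*k + 6)·f(k+1) − (k + 3)·f(k) = 1.
Degrees (1,1,0) ⇒ d ≤ -1.
d = -1 < 0 ⇒ no nonzero polynomial f; not summable.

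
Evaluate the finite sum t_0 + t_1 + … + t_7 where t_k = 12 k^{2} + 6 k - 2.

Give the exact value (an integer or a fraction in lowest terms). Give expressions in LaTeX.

Step 1: r(k) = (6*k**2 + 15*k + 8)/(6*k**2 + 3*k - 1).
A = 1, B = 1, C = k**2 + k/2 - 1/6.
Key eq: (1)·f(k+1) = (1)·f(k) + (k**2 + k/2 - 1/6).
Degrees (0,0,2) ⇒ d ≤ 3.
Coefficient equations give f(k) = k*(4*k**2 - 3*k - 3)/12.
So s_k = (B(k−1)f/C)·t_k = (k*(4*k**2 - 3*k - 3)/(2*(6*k**2 + 3*k - 1)))·t_k = k*(4*k**2 - 3*k - 3).
Verify: 12*k**2 + 6*k - 2 matches t_k.
Sum = s_(8) − s_(0); s_(8) = 1832, s_(0) = 0 ⇒ 1832.

Σ = 1832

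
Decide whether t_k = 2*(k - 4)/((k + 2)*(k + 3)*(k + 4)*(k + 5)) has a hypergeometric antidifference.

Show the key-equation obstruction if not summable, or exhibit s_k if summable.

Yes. s_k = k*(-k**2 - 9*k - 38)/(12*(k + 2)*(k + 3)*(k + 4)).

Ratio r(k) = (k - 3)*(k + 2)/((k - 4)*(k + 6)).
Take A(k)=k + 2, B(k)=k + 6, C(k)=k - 4.
Need (k + 2)·f(k+1) − (k + 5)·f(k) = k - 4.
deg f ≤ 3 (via 1,1,1).
A polynomial solution: f(k) = -k*(k**2 + 9*k + 38)/24.
Certificate R = B(k−1)f/C = -k*(k + 5)*(k**2 + 9*k + 38)/(24*(k - 4)) gives s_k = k*(-k**2 - 9*k - 38)/(12*(k + 2)*(k + 3)*(k + 4)).
s_(k+1) − s_k = 2*(k - 4)/(k**4 + 14*k**3 + 71*k**2 + 154*k + 120) = t_k.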